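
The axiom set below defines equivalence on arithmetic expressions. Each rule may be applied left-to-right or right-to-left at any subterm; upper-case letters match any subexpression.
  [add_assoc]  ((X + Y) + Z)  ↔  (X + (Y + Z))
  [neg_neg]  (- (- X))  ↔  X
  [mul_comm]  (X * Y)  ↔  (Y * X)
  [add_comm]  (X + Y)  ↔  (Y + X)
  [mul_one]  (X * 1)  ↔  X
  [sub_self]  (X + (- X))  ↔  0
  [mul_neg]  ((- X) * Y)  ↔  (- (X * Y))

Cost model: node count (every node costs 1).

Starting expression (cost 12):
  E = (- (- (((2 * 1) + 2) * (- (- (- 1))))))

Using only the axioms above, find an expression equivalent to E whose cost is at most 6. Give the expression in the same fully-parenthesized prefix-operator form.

((2 + 2) * (- 1))   [cost 6]

step 1: mul_one (→) rewrites (2 * 1) into 2, now (- (- ((2 + 2) * (- (- (- 1))))))
step 2: neg_neg (→) rewrites (- (- ((2 + 2) * (- (- (- 1)))))) into ((2 + 2) * (- (- (- 1))))
step 3: neg_neg (→) rewrites (- (- (- 1))) into (- 1), reaching cost 6 (bound 6)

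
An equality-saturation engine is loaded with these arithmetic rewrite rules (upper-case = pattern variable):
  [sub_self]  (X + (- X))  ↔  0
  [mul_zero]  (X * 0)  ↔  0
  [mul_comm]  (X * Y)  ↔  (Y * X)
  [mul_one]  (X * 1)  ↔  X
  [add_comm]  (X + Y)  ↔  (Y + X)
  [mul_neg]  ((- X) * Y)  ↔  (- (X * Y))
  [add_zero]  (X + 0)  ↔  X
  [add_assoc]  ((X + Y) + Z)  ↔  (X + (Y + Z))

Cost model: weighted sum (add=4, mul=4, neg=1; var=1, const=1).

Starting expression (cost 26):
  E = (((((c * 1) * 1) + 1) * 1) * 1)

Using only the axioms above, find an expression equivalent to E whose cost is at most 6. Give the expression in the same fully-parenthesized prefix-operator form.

(c + 1)   [cost 6]

(1) (c * 1)  =[mul_one →]=  c    ⊢ ((((c * 1) + 1) * 1) * 1)
(2) (c * 1)  =[mul_one →]=  c    ⊢ (((c + 1) * 1) * 1)
(3) (((c + 1) * 1) * 1)  =[mul_one →]=  ((c + 1) * 1)
(4) ((c + 1) * 1)  =[mul_one →]=  (c + 1)    ⊢ cost 6, within 6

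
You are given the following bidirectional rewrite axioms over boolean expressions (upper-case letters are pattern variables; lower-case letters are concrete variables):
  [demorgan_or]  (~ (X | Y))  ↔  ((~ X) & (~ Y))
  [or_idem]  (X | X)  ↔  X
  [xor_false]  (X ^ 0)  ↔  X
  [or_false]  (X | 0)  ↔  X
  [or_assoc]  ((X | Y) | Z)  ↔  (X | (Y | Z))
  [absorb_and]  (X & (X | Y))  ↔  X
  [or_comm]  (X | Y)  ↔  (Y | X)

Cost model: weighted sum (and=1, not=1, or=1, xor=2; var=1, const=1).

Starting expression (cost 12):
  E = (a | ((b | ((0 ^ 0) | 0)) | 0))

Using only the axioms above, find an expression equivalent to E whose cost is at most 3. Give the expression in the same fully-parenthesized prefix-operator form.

(a | b)   [cost 3]

step 1: xor_false (→) rewrites (0 ^ 0) into 0, now (a | ((b | (0 | 0)) | 0))
step 2: or_false (→) rewrites ((b | (0 | 0)) | 0) into (b | (0 | 0)), now (a | (b | (0 | 0)))
step 3: or_false (→) rewrites (0 | 0) into 0, now (a | (b | 0))
step 4: or_false (→) rewrites (b | 0) into b, reaching cost 3 (bound 3)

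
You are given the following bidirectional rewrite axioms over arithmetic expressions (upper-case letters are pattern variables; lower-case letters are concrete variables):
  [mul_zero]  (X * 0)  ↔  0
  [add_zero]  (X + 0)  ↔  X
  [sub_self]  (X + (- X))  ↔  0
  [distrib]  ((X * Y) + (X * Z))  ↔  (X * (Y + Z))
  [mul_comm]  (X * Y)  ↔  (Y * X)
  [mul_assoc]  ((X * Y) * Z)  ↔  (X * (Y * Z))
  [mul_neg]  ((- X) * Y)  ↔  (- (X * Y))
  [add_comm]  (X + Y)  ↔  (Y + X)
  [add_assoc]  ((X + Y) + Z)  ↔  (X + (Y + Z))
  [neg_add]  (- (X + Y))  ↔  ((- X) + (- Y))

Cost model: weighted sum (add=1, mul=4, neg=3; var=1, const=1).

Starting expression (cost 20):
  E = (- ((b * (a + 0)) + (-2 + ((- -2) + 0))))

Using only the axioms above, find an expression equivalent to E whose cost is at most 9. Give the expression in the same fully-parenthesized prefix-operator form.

1. [add_zero →] ((- -2) + 0)  →  (- -2);  E = (- ((b * (a + 0)) + (-2 + (- -2))))
2. [sub_self →] (-2 + (- -2))  →  0;  E = (- ((b * (a + 0)) + 0))
3. [add_zero →] (a + 0)  →  a;  E = (- ((b * a) + 0))
4. [add_zero →] ((b * a) + 0)  →  (b * a);  cost 9 ≤ 9, done

(- (b * a))   [cost 9]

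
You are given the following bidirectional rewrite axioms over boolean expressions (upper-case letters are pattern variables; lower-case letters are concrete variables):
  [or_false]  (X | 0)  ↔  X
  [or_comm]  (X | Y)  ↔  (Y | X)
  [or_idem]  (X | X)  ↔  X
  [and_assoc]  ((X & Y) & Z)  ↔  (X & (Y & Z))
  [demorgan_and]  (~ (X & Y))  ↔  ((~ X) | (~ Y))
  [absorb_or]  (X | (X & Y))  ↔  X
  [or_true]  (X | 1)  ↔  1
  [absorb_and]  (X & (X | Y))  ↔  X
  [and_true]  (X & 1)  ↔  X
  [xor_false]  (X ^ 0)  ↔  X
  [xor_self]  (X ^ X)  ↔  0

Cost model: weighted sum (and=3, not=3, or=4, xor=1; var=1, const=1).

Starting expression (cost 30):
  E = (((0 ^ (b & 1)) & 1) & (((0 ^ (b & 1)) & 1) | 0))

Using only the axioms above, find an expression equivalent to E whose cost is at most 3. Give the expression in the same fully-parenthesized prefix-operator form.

(0 ^ b)   [cost 3]

1. [absorb_and →] (((0 ^ (b & 1)) & 1) & (((0 ^ (b & 1)) & 1) | 0))  →  ((0 ^ (b & 1)) & 1)
2. [and_true →] ((0 ^ (b & 1)) & 1)  →  (0 ^ (b & 1))
3. [and_true →] (b & 1)  →  b;  cost 3 ≤ 3, done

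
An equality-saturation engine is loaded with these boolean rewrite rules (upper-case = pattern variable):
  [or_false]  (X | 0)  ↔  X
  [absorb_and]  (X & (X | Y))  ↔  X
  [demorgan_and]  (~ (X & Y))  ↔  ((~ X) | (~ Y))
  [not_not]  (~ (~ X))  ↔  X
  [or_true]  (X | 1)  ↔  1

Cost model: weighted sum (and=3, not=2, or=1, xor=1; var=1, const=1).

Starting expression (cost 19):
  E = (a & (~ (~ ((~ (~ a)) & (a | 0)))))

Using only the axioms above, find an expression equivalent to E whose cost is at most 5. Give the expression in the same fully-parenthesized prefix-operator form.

step 1: not_not (→) rewrites (~ (~ a)) into a, now (a & (~ (~ (a & (a | 0)))))
step 2: absorb_and (→) rewrites (a & (a | 0)) into a, now (a & (~ (~ a)))
step 3: not_not (→) rewrites (~ (~ a)) into a, reaching cost 5 (bound 5)

(a & a)   [cost 5]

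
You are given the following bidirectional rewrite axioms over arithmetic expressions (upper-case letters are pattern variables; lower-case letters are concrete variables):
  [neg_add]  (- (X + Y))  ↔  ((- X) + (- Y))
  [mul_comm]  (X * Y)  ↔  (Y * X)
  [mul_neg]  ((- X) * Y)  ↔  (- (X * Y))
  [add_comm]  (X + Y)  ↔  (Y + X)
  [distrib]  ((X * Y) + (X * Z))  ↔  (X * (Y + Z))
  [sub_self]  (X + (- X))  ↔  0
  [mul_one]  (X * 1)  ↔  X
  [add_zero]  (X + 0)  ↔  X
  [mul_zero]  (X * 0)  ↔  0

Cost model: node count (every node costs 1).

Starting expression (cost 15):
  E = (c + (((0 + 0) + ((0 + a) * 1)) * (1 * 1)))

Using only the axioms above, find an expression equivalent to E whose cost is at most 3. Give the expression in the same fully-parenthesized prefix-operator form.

(c + a)   [cost 3]

(1) ((0 + a) * 1)  =[mul_one →]=  (0 + a)    ⊢ (c + (((0 + 0) + (0 + a)) * (1 * 1)))
(2) (1 * 1)  =[mul_one →]=  1    ⊢ (c + (((0 + 0) + (0 + a)) * 1))
(3) ((0 + 0) + (0 + a))  =[add_comm →]=  ((0 + a) + (0 + 0))    ⊢ (c + (((0 + a) + (0 + 0)) * 1))
(4) (0 + a)  =[add_comm →]=  (a + 0)    ⊢ (c + (((a + 0) + (0 + 0)) * 1))
(5) (a + 0)  =[add_zero →]=  a    ⊢ (c + ((a + (0 + 0)) * 1))
(6) (0 + 0)  =[add_zero →]=  0    ⊢ (c + ((a + 0) * 1))
(7) ((a + 0) * 1)  =[mul_one →]=  (a + 0)    ⊢ (c + (a + 0))
(8) (a + 0)  =[add_zero →]=  a    ⊢ cost 3, within 3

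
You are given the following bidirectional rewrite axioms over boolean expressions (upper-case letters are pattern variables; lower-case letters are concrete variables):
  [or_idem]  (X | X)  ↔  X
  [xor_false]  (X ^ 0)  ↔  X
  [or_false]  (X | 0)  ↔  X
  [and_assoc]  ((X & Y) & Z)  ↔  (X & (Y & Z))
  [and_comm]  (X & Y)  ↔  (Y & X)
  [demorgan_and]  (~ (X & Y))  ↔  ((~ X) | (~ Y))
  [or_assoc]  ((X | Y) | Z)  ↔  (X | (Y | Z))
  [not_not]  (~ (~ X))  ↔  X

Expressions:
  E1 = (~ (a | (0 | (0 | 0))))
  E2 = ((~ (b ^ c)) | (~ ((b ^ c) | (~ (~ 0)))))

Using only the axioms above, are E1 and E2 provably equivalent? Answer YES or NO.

NO

Every axiom is a valid identity, so a rewrite proof would force E1 and E2 to agree under every assignment.
At a=0, b=0, c=1: E1 = 1 but E2 = 0; they differ, so no derivation exists.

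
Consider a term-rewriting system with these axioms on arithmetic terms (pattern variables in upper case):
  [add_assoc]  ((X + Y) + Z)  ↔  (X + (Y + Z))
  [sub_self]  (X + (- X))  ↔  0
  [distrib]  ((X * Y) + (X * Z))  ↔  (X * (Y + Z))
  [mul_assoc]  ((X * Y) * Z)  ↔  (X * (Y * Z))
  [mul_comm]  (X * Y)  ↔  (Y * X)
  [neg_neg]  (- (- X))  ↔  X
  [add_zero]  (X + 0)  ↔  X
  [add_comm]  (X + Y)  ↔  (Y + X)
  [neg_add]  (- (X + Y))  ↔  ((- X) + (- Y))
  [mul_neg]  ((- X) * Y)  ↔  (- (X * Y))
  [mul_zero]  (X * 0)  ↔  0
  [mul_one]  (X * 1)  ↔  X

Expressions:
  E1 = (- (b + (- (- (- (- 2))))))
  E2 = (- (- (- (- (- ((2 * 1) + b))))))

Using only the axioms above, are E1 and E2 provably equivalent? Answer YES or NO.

step 1: add_comm (→) rewrites (b + (- (- (- (- 2))))) into ((- (- (- (- 2)))) + b), now (- ((- (- (- (- 2)))) + b))
step 2: neg_neg (→) rewrites (- (- (- (- 2)))) into (- (- 2)), now (- ((- (- 2)) + b))
step 3: neg_neg (→) rewrites (- (- 2)) into 2, now (- (2 + b))
step 4: neg_neg (←) rewrites (- (2 + b)) into (- (- (- (2 + b))))
step 5: neg_neg (←) rewrites (- (- (- (2 + b)))) into (- (- (- (- (- (2 + b))))))
step 6: mul_one (←) rewrites 2 into (2 * 1), which is E2

YES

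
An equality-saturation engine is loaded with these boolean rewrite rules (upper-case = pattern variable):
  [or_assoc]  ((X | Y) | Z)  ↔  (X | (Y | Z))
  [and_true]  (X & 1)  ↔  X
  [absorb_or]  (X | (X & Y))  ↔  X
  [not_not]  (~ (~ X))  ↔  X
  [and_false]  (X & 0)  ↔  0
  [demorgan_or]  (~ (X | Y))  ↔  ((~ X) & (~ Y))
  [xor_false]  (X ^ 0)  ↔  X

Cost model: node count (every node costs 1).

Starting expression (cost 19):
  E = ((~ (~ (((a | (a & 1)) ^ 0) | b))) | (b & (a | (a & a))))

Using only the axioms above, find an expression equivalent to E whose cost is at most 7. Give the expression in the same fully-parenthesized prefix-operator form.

((a | b) | (b & a))   [cost 7]

(1) (~ (~ (((a | (a & 1)) ^ 0) | b)))  =[not_not →]=  (((a | (a & 1)) ^ 0) | b)    ⊢ ((((a | (a & 1)) ^ 0) | b) | (b & (a | (a & a))))
(2) ((a | (a & 1)) ^ 0)  =[xor_false →]=  (a | (a & 1))    ⊢ (((a | (a & 1)) | b) | (b & (a | (a & a))))
(3) (a | (a & 1))  =[absorb_or →]=  a    ⊢ ((a | b) | (b & (a | (a & a))))
(4) (a | (a & a))  =[absorb_or →]=  a    ⊢ cost 7, within 7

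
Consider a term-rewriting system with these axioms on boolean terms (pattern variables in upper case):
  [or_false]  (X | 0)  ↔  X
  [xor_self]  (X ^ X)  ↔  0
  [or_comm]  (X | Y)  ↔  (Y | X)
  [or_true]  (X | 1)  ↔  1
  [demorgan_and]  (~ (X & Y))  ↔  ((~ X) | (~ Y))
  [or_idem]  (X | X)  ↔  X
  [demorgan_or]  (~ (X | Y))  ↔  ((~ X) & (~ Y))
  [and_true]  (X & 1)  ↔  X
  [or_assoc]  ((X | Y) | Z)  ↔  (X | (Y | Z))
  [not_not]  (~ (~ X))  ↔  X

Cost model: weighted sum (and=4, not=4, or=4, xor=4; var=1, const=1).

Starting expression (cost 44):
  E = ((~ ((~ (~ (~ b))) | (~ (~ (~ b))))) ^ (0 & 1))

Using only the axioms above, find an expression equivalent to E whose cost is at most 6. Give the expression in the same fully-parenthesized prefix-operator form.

(1) ((~ (~ (~ b))) | (~ (~ (~ b))))  =[or_idem →]=  (~ (~ (~ b)))    ⊢ ((~ (~ (~ (~ b)))) ^ (0 & 1))
(2) (~ (~ (~ (~ b))))  =[not_not →]=  (~ (~ b))    ⊢ ((~ (~ b)) ^ (0 & 1))
(3) (~ (~ b))  =[not_not →]=  b    ⊢ (b ^ (0 & 1))
(4) (0 & 1)  =[and_true →]=  0    ⊢ cost 6, within 6

(b ^ 0)   [cost 6]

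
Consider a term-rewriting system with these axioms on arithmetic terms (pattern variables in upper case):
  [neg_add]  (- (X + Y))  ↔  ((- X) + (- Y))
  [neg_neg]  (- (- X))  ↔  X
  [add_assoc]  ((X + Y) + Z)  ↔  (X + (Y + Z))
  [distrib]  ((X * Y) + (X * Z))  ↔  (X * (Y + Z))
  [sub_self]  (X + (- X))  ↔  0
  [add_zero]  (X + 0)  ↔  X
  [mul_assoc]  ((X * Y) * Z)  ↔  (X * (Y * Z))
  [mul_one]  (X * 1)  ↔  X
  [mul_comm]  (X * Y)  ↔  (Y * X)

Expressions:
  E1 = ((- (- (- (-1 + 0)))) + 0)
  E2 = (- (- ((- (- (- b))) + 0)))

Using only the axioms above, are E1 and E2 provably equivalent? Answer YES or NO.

Every axiom is a valid identity, so a rewrite proof would force E1 and E2 to agree under every assignment.
At b=0: E1 = 1 but E2 = 0; they differ, so no derivation exists.

NO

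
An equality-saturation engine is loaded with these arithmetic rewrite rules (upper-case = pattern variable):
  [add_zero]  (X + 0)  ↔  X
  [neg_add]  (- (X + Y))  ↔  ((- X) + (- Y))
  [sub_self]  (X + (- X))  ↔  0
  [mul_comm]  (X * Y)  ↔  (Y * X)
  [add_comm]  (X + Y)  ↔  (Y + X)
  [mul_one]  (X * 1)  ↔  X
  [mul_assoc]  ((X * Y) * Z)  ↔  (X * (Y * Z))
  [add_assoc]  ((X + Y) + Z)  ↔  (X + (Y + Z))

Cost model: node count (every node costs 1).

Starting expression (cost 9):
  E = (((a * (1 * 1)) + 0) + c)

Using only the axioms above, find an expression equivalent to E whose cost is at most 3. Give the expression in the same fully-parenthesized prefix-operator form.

(a + c)   [cost 3]

1. [mul_one →] (1 * 1)  →  1;  E = (((a * 1) + 0) + c)
2. [add_zero →] ((a * 1) + 0)  →  (a * 1);  E = ((a * 1) + c)
3. [mul_one →] (a * 1)  →  a;  cost 3 ≤ 3, done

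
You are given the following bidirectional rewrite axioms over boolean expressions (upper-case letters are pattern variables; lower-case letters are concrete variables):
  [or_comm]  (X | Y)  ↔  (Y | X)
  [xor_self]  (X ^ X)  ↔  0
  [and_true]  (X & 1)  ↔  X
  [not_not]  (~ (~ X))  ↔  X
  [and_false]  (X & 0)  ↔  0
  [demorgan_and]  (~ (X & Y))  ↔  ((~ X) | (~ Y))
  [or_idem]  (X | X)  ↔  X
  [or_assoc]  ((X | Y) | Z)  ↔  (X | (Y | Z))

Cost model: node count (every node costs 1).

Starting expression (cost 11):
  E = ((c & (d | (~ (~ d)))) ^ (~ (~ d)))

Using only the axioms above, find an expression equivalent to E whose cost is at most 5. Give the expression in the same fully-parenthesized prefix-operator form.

((c & d) ^ d)   [cost 5]

(1) (~ (~ d))  =[not_not →]=  d    ⊢ ((c & (d | (~ (~ d)))) ^ d)
(2) (~ (~ d))  =[not_not →]=  d    ⊢ ((c & (d | d)) ^ d)
(3) (d | d)  =[or_idem →]=  d    ⊢ cost 5, within 5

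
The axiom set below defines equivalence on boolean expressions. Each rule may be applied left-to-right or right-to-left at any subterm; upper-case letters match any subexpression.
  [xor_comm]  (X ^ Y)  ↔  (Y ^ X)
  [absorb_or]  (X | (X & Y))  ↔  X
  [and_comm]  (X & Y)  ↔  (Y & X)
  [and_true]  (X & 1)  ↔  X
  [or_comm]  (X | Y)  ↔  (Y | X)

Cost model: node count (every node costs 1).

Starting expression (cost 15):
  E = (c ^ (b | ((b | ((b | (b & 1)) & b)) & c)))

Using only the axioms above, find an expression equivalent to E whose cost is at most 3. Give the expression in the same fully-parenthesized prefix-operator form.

(c ^ b)   [cost 3]

(1) (b | (b & 1))  =[absorb_or →]=  b    ⊢ (c ^ (b | ((b | (b & b)) & c)))
(2) (b | (b & b))  =[absorb_or →]=  b    ⊢ (c ^ (b | (b & c)))
(3) (b | (b & c))  =[absorb_or →]=  b    ⊢ cost 3, within 3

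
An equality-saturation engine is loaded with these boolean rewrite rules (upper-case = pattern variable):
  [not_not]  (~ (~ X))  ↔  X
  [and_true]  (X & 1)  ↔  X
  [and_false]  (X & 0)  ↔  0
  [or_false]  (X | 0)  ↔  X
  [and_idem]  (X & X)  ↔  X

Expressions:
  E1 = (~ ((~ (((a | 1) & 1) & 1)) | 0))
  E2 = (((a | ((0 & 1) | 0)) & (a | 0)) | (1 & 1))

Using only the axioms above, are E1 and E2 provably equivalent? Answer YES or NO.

YES

(1) ((a | 1) & 1)  =[and_true →]=  (a | 1)    ⊢ (~ ((~ ((a | 1) & 1)) | 0))
(2) ((a | 1) & 1)  =[and_true →]=  (a | 1)    ⊢ (~ ((~ (a | 1)) | 0))
(3) ((~ (a | 1)) | 0)  =[or_false →]=  (~ (a | 1))    ⊢ (~ (~ (a | 1)))
(4) (~ (~ (a | 1)))  =[not_not →]=  (a | 1)
(5) a  =[or_false ←]=  (a | 0)    ⊢ ((a | 0) | 1)
(6) (a | 0)  =[and_idem ←]=  ((a | 0) & (a | 0))    ⊢ (((a | 0) & (a | 0)) | 1)
(7) 1  =[and_true ←]=  (1 & 1)    ⊢ (((a | 0) & (a | 0)) | (1 & 1))
(8) 0  =[and_true ←]=  (0 & 1)    ⊢ (((a | (0 & 1)) & (a | 0)) | (1 & 1))
(9) (0 & 1)  =[or_false ←]=  ((0 & 1) | 0)    ⊢ E2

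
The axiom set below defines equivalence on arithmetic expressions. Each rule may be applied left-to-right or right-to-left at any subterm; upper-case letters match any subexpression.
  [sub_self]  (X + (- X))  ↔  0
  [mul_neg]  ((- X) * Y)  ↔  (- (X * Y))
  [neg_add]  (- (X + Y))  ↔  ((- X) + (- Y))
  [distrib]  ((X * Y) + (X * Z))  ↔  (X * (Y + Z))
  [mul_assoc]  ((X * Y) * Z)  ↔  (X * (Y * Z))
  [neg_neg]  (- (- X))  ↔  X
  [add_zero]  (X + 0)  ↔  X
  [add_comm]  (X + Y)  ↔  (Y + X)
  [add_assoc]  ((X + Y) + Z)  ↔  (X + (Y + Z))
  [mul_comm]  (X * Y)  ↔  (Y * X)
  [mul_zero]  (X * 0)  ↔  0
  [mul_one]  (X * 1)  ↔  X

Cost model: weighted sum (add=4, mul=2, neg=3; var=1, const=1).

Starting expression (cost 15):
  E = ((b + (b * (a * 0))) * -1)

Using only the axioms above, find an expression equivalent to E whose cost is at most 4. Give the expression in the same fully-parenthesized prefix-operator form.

(b * -1)   [cost 4]

(1) (a * 0)  =[mul_zero →]=  0    ⊢ ((b + (b * 0)) * -1)
(2) (b * 0)  =[mul_zero →]=  0    ⊢ ((b + 0) * -1)
(3) (b + 0)  =[add_zero →]=  b    ⊢ cost 4, within 4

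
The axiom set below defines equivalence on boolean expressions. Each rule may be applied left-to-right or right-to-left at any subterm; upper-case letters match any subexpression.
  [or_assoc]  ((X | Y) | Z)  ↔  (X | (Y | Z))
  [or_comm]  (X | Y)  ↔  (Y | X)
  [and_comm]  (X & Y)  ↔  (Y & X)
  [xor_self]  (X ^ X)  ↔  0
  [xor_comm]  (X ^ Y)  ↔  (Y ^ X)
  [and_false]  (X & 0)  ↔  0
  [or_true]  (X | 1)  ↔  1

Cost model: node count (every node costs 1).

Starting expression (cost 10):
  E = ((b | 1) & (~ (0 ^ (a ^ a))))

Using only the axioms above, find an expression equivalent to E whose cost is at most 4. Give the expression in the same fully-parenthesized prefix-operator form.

(1 & (~ 0))   [cost 4]

(1) (a ^ a)  =[xor_self →]=  0    ⊢ ((b | 1) & (~ (0 ^ 0)))
(2) (0 ^ 0)  =[xor_self →]=  0    ⊢ ((b | 1) & (~ 0))
(3) (b | 1)  =[or_true →]=  1    ⊢ cost 4, within 4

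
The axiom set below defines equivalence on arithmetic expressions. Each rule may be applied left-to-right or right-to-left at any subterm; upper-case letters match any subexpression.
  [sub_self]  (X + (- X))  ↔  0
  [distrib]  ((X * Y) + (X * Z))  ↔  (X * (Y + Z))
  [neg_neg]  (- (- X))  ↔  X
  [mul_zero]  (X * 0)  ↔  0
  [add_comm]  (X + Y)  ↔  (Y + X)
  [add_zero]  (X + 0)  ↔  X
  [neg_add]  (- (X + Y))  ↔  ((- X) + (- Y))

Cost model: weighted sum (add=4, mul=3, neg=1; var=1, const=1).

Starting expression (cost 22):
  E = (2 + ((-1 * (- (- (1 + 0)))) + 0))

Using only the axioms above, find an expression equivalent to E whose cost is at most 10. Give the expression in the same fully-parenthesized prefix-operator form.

(2 + (-1 * 1))   [cost 10]

(1) (1 + 0)  =[add_zero →]=  1    ⊢ (2 + ((-1 * (- (- 1))) + 0))
(2) ((-1 * (- (- 1))) + 0)  =[add_zero →]=  (-1 * (- (- 1)))    ⊢ (2 + (-1 * (- (- 1))))
(3) (- (- 1))  =[neg_neg →]=  1    ⊢ cost 10, within 10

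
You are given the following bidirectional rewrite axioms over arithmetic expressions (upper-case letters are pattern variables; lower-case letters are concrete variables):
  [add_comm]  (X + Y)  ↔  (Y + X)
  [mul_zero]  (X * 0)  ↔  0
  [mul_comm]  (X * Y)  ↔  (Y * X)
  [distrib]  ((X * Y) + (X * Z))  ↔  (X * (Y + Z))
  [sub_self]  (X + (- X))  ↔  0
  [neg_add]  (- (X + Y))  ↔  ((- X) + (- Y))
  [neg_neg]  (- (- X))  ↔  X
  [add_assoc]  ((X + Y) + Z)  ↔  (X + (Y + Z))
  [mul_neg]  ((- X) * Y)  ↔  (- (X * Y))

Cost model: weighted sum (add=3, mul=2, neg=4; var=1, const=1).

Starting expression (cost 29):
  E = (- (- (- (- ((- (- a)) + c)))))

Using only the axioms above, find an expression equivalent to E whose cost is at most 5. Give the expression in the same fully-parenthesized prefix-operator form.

(1) (- (- a))  =[neg_neg →]=  a    ⊢ (- (- (- (- (a + c)))))
(2) (- (- (- (a + c))))  =[neg_neg →]=  (- (a + c))    ⊢ (- (- (a + c)))
(3) (- (- (a + c)))  =[neg_neg →]=  (a + c)    ⊢ cost 5, within 5

(a + c)   [cost 5]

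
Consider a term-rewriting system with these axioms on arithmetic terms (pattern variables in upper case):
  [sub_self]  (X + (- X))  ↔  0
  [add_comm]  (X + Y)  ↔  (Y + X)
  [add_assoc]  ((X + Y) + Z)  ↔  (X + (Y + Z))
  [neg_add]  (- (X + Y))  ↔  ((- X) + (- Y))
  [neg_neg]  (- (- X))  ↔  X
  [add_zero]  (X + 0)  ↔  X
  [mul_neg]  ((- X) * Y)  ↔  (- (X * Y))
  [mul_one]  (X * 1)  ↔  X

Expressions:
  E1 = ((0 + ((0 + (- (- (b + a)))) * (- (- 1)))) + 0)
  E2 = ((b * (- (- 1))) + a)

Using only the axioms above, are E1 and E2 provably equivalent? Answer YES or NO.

YES

step 1: neg_neg (→) rewrites (- (- (b + a))) into (b + a), now ((0 + ((0 + (b + a)) * (- (- 1)))) + 0)
step 2: add_comm (→) rewrites (0 + (b + a)) into ((b + a) + 0), now ((0 + (((b + a) + 0) * (- (- 1)))) + 0)
step 3: add_assoc (→) rewrites ((b + a) + 0) into (b + (a + 0)), now ((0 + ((b + (a + 0)) * (- (- 1)))) + 0)
step 4: neg_neg (→) rewrites (- (- 1)) into 1, now ((0 + ((b + (a + 0)) * 1)) + 0)
step 5: add_comm (→) rewrites (0 + ((b + (a + 0)) * 1)) into (((b + (a + 0)) * 1) + 0), now ((((b + (a + 0)) * 1) + 0) + 0)
step 6: add_zero (→) rewrites (a + 0) into a, now ((((b + a) * 1) + 0) + 0)
step 7: add_comm (→) rewrites (((b + a) * 1) + 0) into (0 + ((b + a) * 1)), now ((0 + ((b + a) * 1)) + 0)
step 8: add_zero (→) rewrites ((0 + ((b + a) * 1)) + 0) into (0 + ((b + a) * 1))
step 9: add_comm (→) rewrites (b + a) into (a + b), now (0 + ((a + b) * 1))
step 10: add_comm (→) rewrites (0 + ((a + b) * 1)) into (((a + b) * 1) + 0)
step 11: add_zero (→) rewrites (((a + b) * 1) + 0) into ((a + b) * 1)
step 12: mul_one (→) rewrites ((a + b) * 1) into (a + b)
step 13: mul_one (←) rewrites b into (b * 1), now (a + (b * 1))
step 14: neg_neg (←) rewrites 1 into (- (- 1)), now (a + (b * (- (- 1))))
step 15: add_comm (→) rewrites (a + (b * (- (- 1)))) into ((b * (- (- 1))) + a), which is E2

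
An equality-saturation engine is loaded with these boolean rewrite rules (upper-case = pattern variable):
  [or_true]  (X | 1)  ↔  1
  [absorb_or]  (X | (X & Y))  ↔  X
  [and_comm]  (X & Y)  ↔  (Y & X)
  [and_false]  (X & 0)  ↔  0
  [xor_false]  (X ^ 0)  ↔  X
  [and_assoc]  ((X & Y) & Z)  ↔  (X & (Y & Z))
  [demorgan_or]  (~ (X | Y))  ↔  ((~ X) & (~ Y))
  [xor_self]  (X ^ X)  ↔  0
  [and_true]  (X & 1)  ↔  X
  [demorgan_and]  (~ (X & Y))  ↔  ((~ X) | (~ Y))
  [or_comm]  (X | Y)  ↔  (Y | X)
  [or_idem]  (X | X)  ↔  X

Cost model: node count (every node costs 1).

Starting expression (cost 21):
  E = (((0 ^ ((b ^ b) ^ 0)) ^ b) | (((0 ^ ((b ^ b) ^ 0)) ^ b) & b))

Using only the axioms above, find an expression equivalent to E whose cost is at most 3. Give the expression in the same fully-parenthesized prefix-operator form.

(0 ^ b)   [cost 3]

step 1: absorb_or (→) rewrites (((0 ^ ((b ^ b) ^ 0)) ^ b) | (((0 ^ ((b ^ b) ^ 0)) ^ b) & b)) into ((0 ^ ((b ^ b) ^ 0)) ^ b)
step 2: xor_self (→) rewrites (b ^ b) into 0, now ((0 ^ (0 ^ 0)) ^ b)
step 3: xor_false (→) rewrites (0 ^ 0) into 0, now ((0 ^ 0) ^ b)
step 4: xor_false (→) rewrites (0 ^ 0) into 0, reaching cost 3 (bound 3)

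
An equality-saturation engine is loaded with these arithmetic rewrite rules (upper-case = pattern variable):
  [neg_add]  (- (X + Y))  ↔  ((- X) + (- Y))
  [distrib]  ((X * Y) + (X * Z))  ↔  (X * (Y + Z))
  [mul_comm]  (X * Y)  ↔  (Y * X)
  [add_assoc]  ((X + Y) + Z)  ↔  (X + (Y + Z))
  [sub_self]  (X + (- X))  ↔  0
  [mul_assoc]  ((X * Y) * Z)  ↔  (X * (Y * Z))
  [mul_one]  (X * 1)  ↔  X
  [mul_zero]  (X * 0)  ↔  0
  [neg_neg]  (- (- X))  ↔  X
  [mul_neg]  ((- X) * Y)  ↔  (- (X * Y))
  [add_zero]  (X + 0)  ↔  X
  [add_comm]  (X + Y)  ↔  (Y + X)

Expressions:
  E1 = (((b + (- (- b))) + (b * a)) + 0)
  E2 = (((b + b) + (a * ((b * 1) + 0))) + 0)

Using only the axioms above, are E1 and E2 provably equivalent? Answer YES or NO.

(1) (- (- b))  =[neg_neg →]=  b    ⊢ (((b + b) + (b * a)) + 0)
(2) (((b + b) + (b * a)) + 0)  =[add_zero →]=  ((b + b) + (b * a))
(3) (b * a)  =[mul_comm →]=  (a * b)    ⊢ ((b + b) + (a * b))
(4) ((b + b) + (a * b))  =[add_zero ←]=  (((b + b) + (a * b)) + 0)
(5) b  =[add_zero ←]=  (b + 0)    ⊢ (((b + b) + (a * (b + 0))) + 0)
(6) b  =[mul_one ←]=  (b * 1)    ⊢ E2

YES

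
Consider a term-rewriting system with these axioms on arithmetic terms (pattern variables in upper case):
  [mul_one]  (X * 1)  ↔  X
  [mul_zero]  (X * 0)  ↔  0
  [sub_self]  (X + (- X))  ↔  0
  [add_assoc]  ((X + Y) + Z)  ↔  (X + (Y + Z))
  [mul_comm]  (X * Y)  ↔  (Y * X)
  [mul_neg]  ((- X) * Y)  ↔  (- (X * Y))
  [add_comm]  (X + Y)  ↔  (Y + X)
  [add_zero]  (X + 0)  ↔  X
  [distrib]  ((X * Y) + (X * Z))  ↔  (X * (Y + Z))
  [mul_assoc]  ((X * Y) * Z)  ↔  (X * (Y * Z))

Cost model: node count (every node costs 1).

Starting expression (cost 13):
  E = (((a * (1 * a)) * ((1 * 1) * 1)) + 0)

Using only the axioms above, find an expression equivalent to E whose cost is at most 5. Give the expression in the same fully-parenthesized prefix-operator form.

((a * a) * 1)   [cost 5]

1. [add_zero →] (((a * (1 * a)) * ((1 * 1) * 1)) + 0)  →  ((a * (1 * a)) * ((1 * 1) * 1))
2. [mul_one →] (1 * 1)  →  1;  E = ((a * (1 * a)) * (1 * 1))
3. [mul_one →] (1 * 1)  →  1;  E = ((a * (1 * a)) * 1)
4. [mul_comm →] (1 * a)  →  (a * 1);  E = ((a * (a * 1)) * 1)
5. [mul_one →] (a * 1)  →  a;  cost 5 ≤ 5, done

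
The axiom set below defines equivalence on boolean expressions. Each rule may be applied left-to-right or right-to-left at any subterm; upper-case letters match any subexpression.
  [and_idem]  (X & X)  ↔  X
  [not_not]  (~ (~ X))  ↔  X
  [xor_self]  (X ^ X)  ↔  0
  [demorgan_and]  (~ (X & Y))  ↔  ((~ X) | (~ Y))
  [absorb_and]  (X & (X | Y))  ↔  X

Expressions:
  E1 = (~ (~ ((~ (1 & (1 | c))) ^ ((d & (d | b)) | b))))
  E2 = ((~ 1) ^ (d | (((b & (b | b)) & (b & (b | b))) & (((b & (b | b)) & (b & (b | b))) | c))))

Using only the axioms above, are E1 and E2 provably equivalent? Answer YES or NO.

(1) (d & (d | b))  =[absorb_and →]=  d    ⊢ (~ (~ ((~ (1 & (1 | c))) ^ (d | b))))
(2) (~ (~ ((~ (1 & (1 | c))) ^ (d | b))))  =[not_not →]=  ((~ (1 & (1 | c))) ^ (d | b))
(3) (1 & (1 | c))  =[absorb_and →]=  1    ⊢ ((~ 1) ^ (d | b))
(4) b  =[absorb_and ←]=  (b & (b | b))    ⊢ ((~ 1) ^ (d | (b & (b | b))))
(5) (b & (b | b))  =[and_idem ←]=  ((b & (b | b)) & (b & (b | b)))    ⊢ ((~ 1) ^ (d | ((b & (b | b)) & (b & (b | b)))))
(6) ((b & (b | b)) & (b & (b | b)))  =[absorb_and ←]=  (((b & (b | b)) & (b & (b | b))) & (((b & (b | b)) & (b & (b | b))) | c))    ⊢ E2

YES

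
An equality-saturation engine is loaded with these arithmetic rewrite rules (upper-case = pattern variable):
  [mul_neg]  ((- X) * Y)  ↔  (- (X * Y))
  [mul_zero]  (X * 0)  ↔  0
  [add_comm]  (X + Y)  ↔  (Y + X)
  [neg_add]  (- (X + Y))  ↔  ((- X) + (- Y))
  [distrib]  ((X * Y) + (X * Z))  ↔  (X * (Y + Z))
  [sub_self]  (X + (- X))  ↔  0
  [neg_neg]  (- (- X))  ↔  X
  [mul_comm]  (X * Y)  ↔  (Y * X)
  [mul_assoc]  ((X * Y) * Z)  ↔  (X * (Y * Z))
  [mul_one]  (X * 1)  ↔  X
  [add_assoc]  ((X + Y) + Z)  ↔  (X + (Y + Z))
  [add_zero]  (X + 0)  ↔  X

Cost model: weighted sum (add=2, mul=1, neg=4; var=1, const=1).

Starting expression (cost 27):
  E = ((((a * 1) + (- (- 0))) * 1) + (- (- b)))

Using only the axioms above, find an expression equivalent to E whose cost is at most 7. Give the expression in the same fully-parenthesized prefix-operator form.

(1) (- (- 0))  =[neg_neg →]=  0    ⊢ ((((a * 1) + 0) * 1) + (- (- b)))
(2) (- (- b))  =[neg_neg →]=  b    ⊢ ((((a * 1) + 0) * 1) + b)
(3) (((a * 1) + 0) * 1)  =[mul_one →]=  ((a * 1) + 0)    ⊢ (((a * 1) + 0) + b)
(4) (a * 1)  =[mul_one →]=  a    ⊢ cost 7, within 7

((a + 0) + b)   [cost 7]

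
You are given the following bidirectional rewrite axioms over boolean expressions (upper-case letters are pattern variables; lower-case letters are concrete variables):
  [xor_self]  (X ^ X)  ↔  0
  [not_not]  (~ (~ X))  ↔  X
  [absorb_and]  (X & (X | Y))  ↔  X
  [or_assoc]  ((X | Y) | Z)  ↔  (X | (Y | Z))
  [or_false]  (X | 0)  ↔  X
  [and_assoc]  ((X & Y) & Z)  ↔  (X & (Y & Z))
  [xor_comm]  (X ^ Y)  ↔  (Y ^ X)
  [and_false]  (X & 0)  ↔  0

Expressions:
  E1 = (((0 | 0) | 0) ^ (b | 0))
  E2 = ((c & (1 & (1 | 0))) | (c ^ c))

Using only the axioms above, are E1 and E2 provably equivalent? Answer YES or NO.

NO

Every axiom is a valid identity, so a rewrite proof would force E1 and E2 to agree under every assignment.
At b=0, c=1: E1 = 0 but E2 = 1; they differ, so no derivation exists.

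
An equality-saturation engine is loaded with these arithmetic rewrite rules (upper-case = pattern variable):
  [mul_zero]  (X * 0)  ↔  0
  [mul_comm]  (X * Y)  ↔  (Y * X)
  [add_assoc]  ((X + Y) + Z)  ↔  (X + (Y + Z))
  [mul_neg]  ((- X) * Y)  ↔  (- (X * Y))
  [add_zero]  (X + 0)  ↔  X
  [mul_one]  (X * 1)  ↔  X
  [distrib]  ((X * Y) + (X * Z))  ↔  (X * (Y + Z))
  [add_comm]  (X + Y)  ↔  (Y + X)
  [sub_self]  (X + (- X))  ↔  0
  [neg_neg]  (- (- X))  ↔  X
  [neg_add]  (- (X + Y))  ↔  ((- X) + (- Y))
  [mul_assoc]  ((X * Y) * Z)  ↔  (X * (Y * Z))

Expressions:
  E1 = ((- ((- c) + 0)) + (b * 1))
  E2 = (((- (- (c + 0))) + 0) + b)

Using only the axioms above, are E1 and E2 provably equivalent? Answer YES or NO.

YES

step 1: add_zero (→) rewrites ((- c) + 0) into (- c), now ((- (- c)) + (b * 1))
step 2: neg_neg (→) rewrites (- (- c)) into c, now (c + (b * 1))
step 3: mul_one (→) rewrites (b * 1) into b, now (c + b)
step 4: add_zero (←) rewrites c into (c + 0), now ((c + 0) + b)
step 5: add_zero (←) rewrites c into (c + 0), now (((c + 0) + 0) + b)
step 6: neg_neg (←) rewrites (c + 0) into (- (- (c + 0))), which is E2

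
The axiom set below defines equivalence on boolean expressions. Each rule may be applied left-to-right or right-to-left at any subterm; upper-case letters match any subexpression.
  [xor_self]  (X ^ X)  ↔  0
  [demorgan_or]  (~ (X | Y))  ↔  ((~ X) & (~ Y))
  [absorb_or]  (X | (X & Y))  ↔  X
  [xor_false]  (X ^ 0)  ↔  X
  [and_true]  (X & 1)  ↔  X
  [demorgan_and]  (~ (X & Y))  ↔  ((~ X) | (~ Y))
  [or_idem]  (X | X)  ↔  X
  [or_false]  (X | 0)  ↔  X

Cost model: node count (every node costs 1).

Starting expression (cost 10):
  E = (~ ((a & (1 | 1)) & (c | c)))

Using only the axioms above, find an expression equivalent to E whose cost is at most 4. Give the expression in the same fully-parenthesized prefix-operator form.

(~ (a & c))   [cost 4]

(1) (1 | 1)  =[or_idem →]=  1    ⊢ (~ ((a & 1) & (c | c)))
(2) (a & 1)  =[and_true →]=  a    ⊢ (~ (a & (c | c)))
(3) (c | c)  =[or_idem →]=  c    ⊢ cost 4, within 4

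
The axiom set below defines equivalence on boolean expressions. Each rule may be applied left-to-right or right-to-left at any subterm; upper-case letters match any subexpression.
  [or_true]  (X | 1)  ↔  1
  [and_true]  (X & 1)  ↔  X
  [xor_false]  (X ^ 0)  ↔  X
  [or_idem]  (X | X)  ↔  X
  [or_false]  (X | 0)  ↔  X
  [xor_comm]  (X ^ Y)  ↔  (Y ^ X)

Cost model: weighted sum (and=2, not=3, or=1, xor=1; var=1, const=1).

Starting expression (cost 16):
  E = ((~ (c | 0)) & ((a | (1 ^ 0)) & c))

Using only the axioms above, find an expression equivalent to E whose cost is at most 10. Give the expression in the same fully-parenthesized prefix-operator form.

step 1: xor_false (→) rewrites (1 ^ 0) into 1, now ((~ (c | 0)) & ((a | 1) & c))
step 2: or_false (→) rewrites (c | 0) into c, now ((~ c) & ((a | 1) & c))
step 3: or_true (→) rewrites (a | 1) into 1, reaching cost 10 (bound 10)

((~ c) & (1 & c))   [cost 10]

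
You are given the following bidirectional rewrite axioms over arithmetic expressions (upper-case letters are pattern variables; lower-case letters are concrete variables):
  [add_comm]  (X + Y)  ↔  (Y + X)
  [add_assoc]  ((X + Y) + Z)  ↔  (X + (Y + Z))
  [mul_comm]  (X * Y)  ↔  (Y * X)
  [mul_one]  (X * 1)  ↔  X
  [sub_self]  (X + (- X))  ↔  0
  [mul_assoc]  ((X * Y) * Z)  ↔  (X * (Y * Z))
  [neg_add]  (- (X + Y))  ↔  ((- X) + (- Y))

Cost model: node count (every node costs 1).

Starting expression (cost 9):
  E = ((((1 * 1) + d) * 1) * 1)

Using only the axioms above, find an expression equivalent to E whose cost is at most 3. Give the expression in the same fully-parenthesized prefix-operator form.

step 1: mul_one (→) rewrites (1 * 1) into 1, now (((1 + d) * 1) * 1)
step 2: mul_one (→) rewrites ((1 + d) * 1) into (1 + d), now ((1 + d) * 1)
step 3: mul_one (→) rewrites ((1 + d) * 1) into (1 + d), reaching cost 3 (bound 3)

(1 + d)   [cost 3]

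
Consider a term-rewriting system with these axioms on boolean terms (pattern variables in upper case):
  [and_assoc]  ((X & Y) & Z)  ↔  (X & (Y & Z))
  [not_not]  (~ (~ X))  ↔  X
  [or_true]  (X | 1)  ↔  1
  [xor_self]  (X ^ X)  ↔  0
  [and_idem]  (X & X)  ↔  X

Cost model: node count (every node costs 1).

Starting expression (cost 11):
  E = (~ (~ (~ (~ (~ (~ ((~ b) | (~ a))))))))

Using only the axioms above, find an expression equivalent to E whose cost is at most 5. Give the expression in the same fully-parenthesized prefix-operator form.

((~ b) | (~ a))   [cost 5]

(1) (~ (~ ((~ b) | (~ a))))  =[not_not →]=  ((~ b) | (~ a))    ⊢ (~ (~ (~ (~ ((~ b) | (~ a))))))
(2) (~ (~ ((~ b) | (~ a))))  =[not_not →]=  ((~ b) | (~ a))    ⊢ (~ (~ ((~ b) | (~ a))))
(3) (~ (~ ((~ b) | (~ a))))  =[not_not →]=  ((~ b) | (~ a))    ⊢ cost 5, within 5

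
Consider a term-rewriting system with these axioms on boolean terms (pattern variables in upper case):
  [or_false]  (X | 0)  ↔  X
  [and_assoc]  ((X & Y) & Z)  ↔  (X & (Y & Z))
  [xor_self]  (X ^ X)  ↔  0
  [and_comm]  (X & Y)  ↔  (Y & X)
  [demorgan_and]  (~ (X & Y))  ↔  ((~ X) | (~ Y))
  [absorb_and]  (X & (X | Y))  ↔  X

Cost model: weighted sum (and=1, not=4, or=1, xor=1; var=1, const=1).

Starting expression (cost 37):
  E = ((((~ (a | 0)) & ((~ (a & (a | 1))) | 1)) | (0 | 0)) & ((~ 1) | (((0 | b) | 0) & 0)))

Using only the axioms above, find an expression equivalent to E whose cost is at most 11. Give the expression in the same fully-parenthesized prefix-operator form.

(1) (a & (a | 1))  =[absorb_and →]=  a    ⊢ ((((~ (a | 0)) & ((~ a) | 1)) | (0 | 0)) & ((~ 1) | (((0 | b) | 0) & 0)))
(2) ((((~ (a | 0)) & ((~ a) | 1)) | (0 | 0)) & ((~ 1) | (((0 | b) | 0) & 0)))  =[and_comm →]=  (((~ 1) | (((0 | b) | 0) & 0)) & (((~ (a | 0)) & ((~ a) | 1)) | (0 | 0)))
(3) ((0 | b) | 0)  =[or_false →]=  (0 | b)    ⊢ (((~ 1) | ((0 | b) & 0)) & (((~ (a | 0)) & ((~ a) | 1)) | (0 | 0)))
(4) ((0 | b) & 0)  =[and_comm →]=  (0 & (0 | b))    ⊢ (((~ 1) | (0 & (0 | b))) & (((~ (a | 0)) & ((~ a) | 1)) | (0 | 0)))
(5) (0 & (0 | b))  =[absorb_and →]=  0    ⊢ (((~ 1) | 0) & (((~ (a | 0)) & ((~ a) | 1)) | (0 | 0)))
(6) (a | 0)  =[or_false →]=  a    ⊢ (((~ 1) | 0) & (((~ a) & ((~ a) | 1)) | (0 | 0)))
(7) (0 | 0)  =[or_false →]=  0    ⊢ (((~ 1) | 0) & (((~ a) & ((~ a) | 1)) | 0))
(8) ((~ a) & ((~ a) | 1))  =[absorb_and →]=  (~ a)    ⊢ (((~ 1) | 0) & ((~ a) | 0))
(9) ((~ a) | 0)  =[or_false →]=  (~ a)    ⊢ (((~ 1) | 0) & (~ a))
(10) ((~ 1) | 0)  =[or_false →]=  (~ 1)    ⊢ cost 11, within 11

((~ 1) & (~ a))   [cost 11]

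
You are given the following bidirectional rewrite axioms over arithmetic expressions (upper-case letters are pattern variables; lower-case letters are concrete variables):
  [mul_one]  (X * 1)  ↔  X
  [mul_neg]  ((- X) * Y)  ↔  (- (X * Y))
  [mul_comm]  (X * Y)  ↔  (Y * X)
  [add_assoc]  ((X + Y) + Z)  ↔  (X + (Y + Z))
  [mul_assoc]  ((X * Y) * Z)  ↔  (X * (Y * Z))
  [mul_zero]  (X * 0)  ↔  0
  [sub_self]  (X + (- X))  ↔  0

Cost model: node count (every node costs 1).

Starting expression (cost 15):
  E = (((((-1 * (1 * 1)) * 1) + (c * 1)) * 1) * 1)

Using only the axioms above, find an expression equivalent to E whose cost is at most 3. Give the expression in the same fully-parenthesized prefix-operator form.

(-1 + c)   [cost 3]

1. [mul_one →] (1 * 1)  →  1;  E = (((((-1 * 1) * 1) + (c * 1)) * 1) * 1)
2. [mul_one →] (-1 * 1)  →  -1;  E = ((((-1 * 1) + (c * 1)) * 1) * 1)
3. [mul_one →] (c * 1)  →  c;  E = ((((-1 * 1) + c) * 1) * 1)
4. [mul_one →] (((-1 * 1) + c) * 1)  →  ((-1 * 1) + c);  E = (((-1 * 1) + c) * 1)
5. [mul_one →] (-1 * 1)  →  -1;  E = ((-1 + c) * 1)
6. [mul_one →] ((-1 + c) * 1)  →  (-1 + c);  cost 3 ≤ 3, done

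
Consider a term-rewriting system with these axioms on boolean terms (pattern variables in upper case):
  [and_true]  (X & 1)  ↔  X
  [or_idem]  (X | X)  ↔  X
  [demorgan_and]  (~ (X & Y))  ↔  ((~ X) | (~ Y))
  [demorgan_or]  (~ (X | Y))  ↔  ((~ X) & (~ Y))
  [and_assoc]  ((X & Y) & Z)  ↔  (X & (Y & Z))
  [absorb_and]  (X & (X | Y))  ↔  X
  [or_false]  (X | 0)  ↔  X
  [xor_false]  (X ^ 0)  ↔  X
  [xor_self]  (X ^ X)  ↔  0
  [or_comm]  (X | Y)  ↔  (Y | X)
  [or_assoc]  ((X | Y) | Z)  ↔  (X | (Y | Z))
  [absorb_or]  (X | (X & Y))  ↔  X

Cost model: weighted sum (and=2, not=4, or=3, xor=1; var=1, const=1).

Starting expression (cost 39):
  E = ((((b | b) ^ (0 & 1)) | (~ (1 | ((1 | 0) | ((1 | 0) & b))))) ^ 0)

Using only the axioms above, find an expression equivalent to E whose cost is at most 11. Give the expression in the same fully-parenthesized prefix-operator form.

((b ^ 0) | (~ 1))   [cost 11]

1. [absorb_or →] ((1 | 0) | ((1 | 0) & b))  →  (1 | 0);  E = ((((b | b) ^ (0 & 1)) | (~ (1 | (1 | 0)))) ^ 0)
2. [or_false →] (1 | 0)  →  1;  E = ((((b | b) ^ (0 & 1)) | (~ (1 | 1))) ^ 0)
3. [or_idem →] (1 | 1)  →  1;  E = ((((b | b) ^ (0 & 1)) | (~ 1)) ^ 0)
4. [or_idem →] (b | b)  →  b;  E = (((b ^ (0 & 1)) | (~ 1)) ^ 0)
5. [xor_false →] (((b ^ (0 & 1)) | (~ 1)) ^ 0)  →  ((b ^ (0 & 1)) | (~ 1))
6. [and_true →] (0 & 1)  →  0;  cost 11 ≤ 11, done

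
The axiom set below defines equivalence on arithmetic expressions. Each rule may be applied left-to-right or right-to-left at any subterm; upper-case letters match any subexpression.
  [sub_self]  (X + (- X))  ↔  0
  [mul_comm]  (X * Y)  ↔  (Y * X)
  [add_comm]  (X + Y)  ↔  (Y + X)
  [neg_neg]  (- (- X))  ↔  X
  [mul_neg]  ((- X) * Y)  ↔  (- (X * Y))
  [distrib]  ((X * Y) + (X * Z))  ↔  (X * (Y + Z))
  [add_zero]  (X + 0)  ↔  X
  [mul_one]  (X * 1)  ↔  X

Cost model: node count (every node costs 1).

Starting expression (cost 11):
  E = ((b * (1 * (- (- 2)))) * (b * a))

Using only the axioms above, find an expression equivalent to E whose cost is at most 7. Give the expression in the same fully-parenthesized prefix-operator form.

((b * 2) * (b * a))   [cost 7]

step 1: neg_neg (→) rewrites (- (- 2)) into 2, now ((b * (1 * 2)) * (b * a))
step 2: mul_comm (→) rewrites (1 * 2) into (2 * 1), now ((b * (2 * 1)) * (b * a))
step 3: mul_one (→) rewrites (2 * 1) into 2, reaching cost 7 (bound 7)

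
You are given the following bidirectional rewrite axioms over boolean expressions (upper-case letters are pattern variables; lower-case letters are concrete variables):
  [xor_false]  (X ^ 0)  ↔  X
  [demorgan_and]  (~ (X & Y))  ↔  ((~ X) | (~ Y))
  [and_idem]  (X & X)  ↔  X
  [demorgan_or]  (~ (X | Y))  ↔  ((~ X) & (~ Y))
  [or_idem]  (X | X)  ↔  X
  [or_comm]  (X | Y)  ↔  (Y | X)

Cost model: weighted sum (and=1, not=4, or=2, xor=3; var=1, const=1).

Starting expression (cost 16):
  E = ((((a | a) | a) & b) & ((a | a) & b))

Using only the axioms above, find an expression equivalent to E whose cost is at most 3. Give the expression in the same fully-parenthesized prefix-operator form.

(a & b)   [cost 3]

step 1: or_idem (→) rewrites (a | a) into a, now (((a | a) & b) & ((a | a) & b))
step 2: and_idem (→) rewrites (((a | a) & b) & ((a | a) & b)) into ((a | a) & b)
step 3: or_idem (→) rewrites (a | a) into a, reaching cost 3 (bound 3)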